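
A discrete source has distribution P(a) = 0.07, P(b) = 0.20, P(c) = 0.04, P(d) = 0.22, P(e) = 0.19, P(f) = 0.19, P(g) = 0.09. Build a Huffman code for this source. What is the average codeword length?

2.69 bits/symbol

Repeatedly combine the two least-probable nodes; the expected code length is the sum of the merged weights.
merge 1/25 + 7/100 → 11/100
merge 9/100 + 11/100 → 1/5
merge 19/100 + 19/100 → 19/50
merge 1/5 + 1/5 → 2/5
merge 11/50 + 19/50 → 3/5
merge 2/5 + 3/5 → 1
L = 11/100 + 1/5 + 19/50 + 2/5 + 3/5 + 1 = 269/100 = 2.69 bits/symbol.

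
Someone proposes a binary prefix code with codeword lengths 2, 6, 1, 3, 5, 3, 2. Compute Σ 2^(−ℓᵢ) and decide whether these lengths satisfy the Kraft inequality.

1.296875; no

With common denominator 2^6 = 64: Σ 2^(−ℓᵢ) = 16/64 + 1/64 + 32/64 + 8/64 + 2/64 + 8/64 + 16/64 = 83/64 = 1.296875.
Kraft's inequality requires Σ ≤ 1; here Σ = 1.296875 > 1, so no such prefix code exists.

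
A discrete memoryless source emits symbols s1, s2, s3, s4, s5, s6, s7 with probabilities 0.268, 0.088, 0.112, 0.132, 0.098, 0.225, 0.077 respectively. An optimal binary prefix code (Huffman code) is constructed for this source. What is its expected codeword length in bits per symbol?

2.672 bits/symbol

Repeatedly combine the two least-probable nodes; the expected code length is the sum of the merged weights.
merge 77/1000 + 11/125 → 33/200
merge 49/500 + 14/125 → 21/100
merge 33/250 + 33/200 → 297/1000
merge 21/100 + 9/40 → 87/200
merge 67/250 + 297/1000 → 113/200
merge 87/200 + 113/200 → 1
L = 33/200 + 21/100 + 297/1000 + 87/200 + 113/200 + 1 = 334/125 = 2.672 bits/symbol.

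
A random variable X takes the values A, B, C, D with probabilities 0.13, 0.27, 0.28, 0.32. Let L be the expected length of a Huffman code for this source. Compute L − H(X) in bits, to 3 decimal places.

Entropy H = −Σ p log₂ p ≈ 1.9329 bits.
Huffman merges: 13/100+27/100→2/5; 7/25+8/25→3/5; 2/5+3/5→1. L = 2 ≈ 2.0000.
L − H = 2.0000 − 1.9329 = 0.067 bits.

0.067 bits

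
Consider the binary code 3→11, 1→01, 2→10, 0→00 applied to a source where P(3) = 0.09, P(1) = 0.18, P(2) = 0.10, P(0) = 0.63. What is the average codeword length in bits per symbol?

2 bits/symbol

L̄ = Σ pᵢ·ℓᵢ = 0.09·2 + 0.18·2 + 0.10·2 + 0.63·2 = 2 bits/symbol.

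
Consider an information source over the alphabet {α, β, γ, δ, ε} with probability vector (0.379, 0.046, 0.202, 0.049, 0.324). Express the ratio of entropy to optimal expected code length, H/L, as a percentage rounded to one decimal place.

Entropy H = −Σ p log₂ p ≈ 1.9410 bits.
Huffman merges: 23/500+49/1000→19/200; 19/200+101/500→297/1000; 297/1000+81/250→621/1000; 379/1000+621/1000→1. L = 2013/1000 ≈ 2.0130.
Efficiency = H/L = 1.9410/2.0130 = 96.4%.

96.4%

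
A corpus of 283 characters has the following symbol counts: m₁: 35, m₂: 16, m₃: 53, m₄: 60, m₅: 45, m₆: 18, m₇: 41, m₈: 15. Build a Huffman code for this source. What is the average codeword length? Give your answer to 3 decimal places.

Probabilities are the counts divided by 283.
Repeatedly combine the two least-probable nodes; the expected code length is the sum of the merged weights.
merge 15/283 + 16/283 → 31/283
merge 18/283 + 31/283 → 49/283
merge 35/283 + 41/283 → 76/283
merge 45/283 + 49/283 → 94/283
merge 53/283 + 60/283 → 113/283
merge 76/283 + 94/283 → 170/283
merge 113/283 + 170/283 → 1
L = 31/283 + 49/283 + 76/283 + 94/283 + 113/283 + 170/283 + 1 = 816/283 ≈ 2.883 bits/symbol.

2.883 bits/symbol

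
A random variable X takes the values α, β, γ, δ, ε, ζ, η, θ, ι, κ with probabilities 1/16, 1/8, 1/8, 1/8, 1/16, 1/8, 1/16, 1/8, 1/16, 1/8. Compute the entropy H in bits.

Each probability is a power of 1/2, so log₂(1/p) is an integer.
H = Σ p·log₂(1/p) = 1/16·4 + 1/8·3 + 1/8·3 + 1/8·3 + 1/16·4 + 1/8·3 + 1/16·4 + 1/8·3 + 1/16·4 + 1/8·3 = 3.25 bits.

3.25 bits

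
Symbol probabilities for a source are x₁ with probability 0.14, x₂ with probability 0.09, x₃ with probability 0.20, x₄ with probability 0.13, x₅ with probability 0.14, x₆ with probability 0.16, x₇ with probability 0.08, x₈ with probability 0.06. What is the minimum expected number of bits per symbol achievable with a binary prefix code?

Repeatedly combine the two least-probable nodes; the expected code length is the sum of the merged weights.
merge 3/50 + 2/25 → 7/50
merge 9/100 + 13/100 → 11/50
merge 7/50 + 7/50 → 7/25
merge 7/50 + 4/25 → 3/10
merge 1/5 + 11/50 → 21/50
merge 7/25 + 3/10 → 29/50
merge 21/50 + 29/50 → 1
L = 7/50 + 11/50 + 7/25 + 3/10 + 21/50 + 29/50 + 1 = 147/50 = 2.94 bits/symbol.

2.94 bits/symbol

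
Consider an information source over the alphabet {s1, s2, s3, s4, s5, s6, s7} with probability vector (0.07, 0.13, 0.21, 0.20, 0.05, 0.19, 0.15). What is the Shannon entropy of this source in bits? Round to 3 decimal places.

2.670 bits

H = −Σ pᵢ log₂ pᵢ.
−0.07·log₂(0.07) = 0.2686
−0.13·log₂(0.13) = 0.3826
−0.21·log₂(0.21) = 0.4728
−0.20·log₂(0.20) = 0.4644
−0.05·log₂(0.05) = 0.2161
−0.19·log₂(0.19) = 0.4552
−0.15·log₂(0.15) = 0.4105
Sum ≈ 2.6703 → 2.670 bits.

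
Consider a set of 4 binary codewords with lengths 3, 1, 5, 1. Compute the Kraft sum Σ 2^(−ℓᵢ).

With common denominator 2^5 = 32: Σ 2^(−ℓᵢ) = 4/32 + 16/32 + 1/32 + 16/32 = 37/32 = 1.15625.

1.15625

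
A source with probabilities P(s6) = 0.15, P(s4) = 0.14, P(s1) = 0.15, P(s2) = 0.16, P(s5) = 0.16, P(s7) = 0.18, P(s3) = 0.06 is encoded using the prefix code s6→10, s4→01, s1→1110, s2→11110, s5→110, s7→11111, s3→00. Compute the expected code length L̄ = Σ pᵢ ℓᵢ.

L̄ = Σ pᵢ·ℓᵢ = 0.15·2 + 0.14·2 + 0.15·4 + 0.16·5 + 0.16·3 + 0.18·5 + 0.06·2 = 3.48 bits/symbol.

3.48 bits/symbol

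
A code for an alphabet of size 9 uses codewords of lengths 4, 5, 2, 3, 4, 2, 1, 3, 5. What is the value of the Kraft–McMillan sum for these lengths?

With common denominator 2^5 = 32: Σ 2^(−ℓᵢ) = 2/32 + 1/32 + 8/32 + 4/32 + 2/32 + 8/32 + 16/32 + 4/32 + 1/32 = 46/32 = 1.4375.

1.4375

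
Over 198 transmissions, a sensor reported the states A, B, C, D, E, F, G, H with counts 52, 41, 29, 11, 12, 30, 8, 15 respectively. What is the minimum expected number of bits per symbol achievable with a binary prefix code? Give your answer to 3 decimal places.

2.763 bits/symbol

Probabilities are the counts divided by 198.
Repeatedly combine the two least-probable nodes; the expected code length is the sum of the merged weights.
merge 4/99 + 1/18 → 19/198
merge 2/33 + 5/66 → 3/22
merge 19/198 + 3/22 → 23/99
merge 29/198 + 5/33 → 59/198
merge 41/198 + 23/99 → 29/66
merge 26/99 + 59/198 → 37/66
merge 29/66 + 37/66 → 1
L = 19/198 + 3/22 + 23/99 + 59/198 + 29/66 + 37/66 + 1 = 547/198 ≈ 2.763 bits/symbol.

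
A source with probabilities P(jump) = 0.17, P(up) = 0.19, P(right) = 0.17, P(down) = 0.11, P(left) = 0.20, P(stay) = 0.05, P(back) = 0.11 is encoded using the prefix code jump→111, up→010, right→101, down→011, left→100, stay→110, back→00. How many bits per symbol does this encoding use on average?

2.89 bits/symbol

L̄ = Σ pᵢ·ℓᵢ = 0.17·3 + 0.19·3 + 0.17·3 + 0.11·3 + 0.20·3 + 0.05·3 + 0.11·2 = 2.89 bits/symbol.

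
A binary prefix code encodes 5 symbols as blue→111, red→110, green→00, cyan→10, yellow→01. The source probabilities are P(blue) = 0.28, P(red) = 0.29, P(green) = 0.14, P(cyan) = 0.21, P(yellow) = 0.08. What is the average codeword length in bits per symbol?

L̄ = Σ pᵢ·ℓᵢ = 0.28·3 + 0.29·3 + 0.14·2 + 0.21·2 + 0.08·2 = 2.57 bits/symbol.

2.57 bits/symbol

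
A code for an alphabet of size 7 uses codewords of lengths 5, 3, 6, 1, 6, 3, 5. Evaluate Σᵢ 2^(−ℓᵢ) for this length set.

0.84375

With common denominator 2^6 = 64: Σ 2^(−ℓᵢ) = 2/64 + 8/64 + 1/64 + 32/64 + 1/64 + 8/64 + 2/64 = 54/64 = 0.84375.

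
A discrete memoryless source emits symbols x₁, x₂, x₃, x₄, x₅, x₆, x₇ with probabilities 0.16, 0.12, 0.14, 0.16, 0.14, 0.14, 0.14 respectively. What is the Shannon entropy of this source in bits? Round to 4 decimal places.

H = −Σ pᵢ log₂ pᵢ.
−0.16·log₂(0.16) = 0.4230
−0.12·log₂(0.12) = 0.3671
−0.14·log₂(0.14) = 0.3971
−0.16·log₂(0.16) = 0.4230
−0.14·log₂(0.14) = 0.3971
−0.14·log₂(0.14) = 0.3971
−0.14·log₂(0.14) = 0.3971
Sum ≈ 2.8015 → 2.8015 bits.

2.8015 bits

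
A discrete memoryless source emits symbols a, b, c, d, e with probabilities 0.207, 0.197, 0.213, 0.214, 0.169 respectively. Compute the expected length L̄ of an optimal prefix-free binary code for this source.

2.366 bits/symbol

Repeatedly combine the two least-probable nodes; the expected code length is the sum of the merged weights.
merge 169/1000 + 197/1000 → 183/500
merge 207/1000 + 213/1000 → 21/50
merge 107/500 + 183/500 → 29/50
merge 21/50 + 29/50 → 1
L = 183/500 + 21/50 + 29/50 + 1 = 1183/500 = 2.366 bits/symbol.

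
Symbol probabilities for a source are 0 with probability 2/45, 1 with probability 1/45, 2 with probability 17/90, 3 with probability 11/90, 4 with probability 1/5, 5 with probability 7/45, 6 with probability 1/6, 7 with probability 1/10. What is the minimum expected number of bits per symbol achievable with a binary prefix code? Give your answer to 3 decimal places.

2.844 bits/symbol

Repeatedly combine the two least-probable nodes; the expected code length is the sum of the merged weights.
merge 1/45 + 2/45 → 1/15
merge 1/15 + 1/10 → 1/6
merge 11/90 + 7/45 → 5/18
merge 1/6 + 1/6 → 1/3
merge 17/90 + 1/5 → 7/18
merge 5/18 + 1/3 → 11/18
merge 7/18 + 11/18 → 1
L = 1/15 + 1/6 + 5/18 + 1/3 + 7/18 + 11/18 + 1 = 128/45 ≈ 2.844 bits/symbol.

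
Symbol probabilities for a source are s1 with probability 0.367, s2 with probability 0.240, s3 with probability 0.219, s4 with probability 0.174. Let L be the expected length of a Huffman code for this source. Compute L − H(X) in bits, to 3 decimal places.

0.056 bits

Entropy H = −Σ p log₂ p ≈ 1.9437 bits.
Huffman merges: 87/500+219/1000→393/1000; 6/25+367/1000→607/1000; 393/1000+607/1000→1. L = 2 ≈ 2.0000.
L − H = 2.0000 − 1.9437 = 0.056 bits.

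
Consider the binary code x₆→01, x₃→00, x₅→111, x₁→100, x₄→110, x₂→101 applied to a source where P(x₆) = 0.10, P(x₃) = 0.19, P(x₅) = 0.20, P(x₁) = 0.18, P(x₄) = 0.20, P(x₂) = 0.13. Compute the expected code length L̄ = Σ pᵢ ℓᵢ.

L̄ = Σ pᵢ·ℓᵢ = 0.10·2 + 0.19·2 + 0.20·3 + 0.18·3 + 0.20·3 + 0.13·3 = 2.71 bits/symbol.

2.71 bits/symbol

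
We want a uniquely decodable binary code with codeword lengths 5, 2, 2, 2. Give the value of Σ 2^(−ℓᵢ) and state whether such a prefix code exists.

With common denominator 2^5 = 32: Σ 2^(−ℓᵢ) = 1/32 + 8/32 + 8/32 + 8/32 = 25/32 = 0.78125.
Kraft's inequality requires Σ ≤ 1; here Σ = 0.78125 ≤ 1, so such a prefix code exists.

0.78125; yes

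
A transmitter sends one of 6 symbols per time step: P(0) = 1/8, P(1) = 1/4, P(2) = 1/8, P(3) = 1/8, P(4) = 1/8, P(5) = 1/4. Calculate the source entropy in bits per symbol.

2.5 bits

Each probability is a power of 1/2, so log₂(1/p) is an integer.
H = Σ p·log₂(1/p) = 1/8·3 + 1/4·2 + 1/8·3 + 1/8·3 + 1/8·3 + 1/4·2 = 2.5 bits.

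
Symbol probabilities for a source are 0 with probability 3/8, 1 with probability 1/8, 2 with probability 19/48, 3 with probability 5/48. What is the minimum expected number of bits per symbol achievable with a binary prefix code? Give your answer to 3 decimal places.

Repeatedly combine the two least-probable nodes; the expected code length is the sum of the merged weights.
merge 5/48 + 1/8 → 11/48
merge 11/48 + 3/8 → 29/48
merge 19/48 + 29/48 → 1
L = 11/48 + 29/48 + 1 = 11/6 ≈ 1.833 bits/symbol.

1.833 bits/symbol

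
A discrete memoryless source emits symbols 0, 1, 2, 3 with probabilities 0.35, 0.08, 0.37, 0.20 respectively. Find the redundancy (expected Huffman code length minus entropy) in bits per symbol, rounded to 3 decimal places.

Entropy H = −Σ p log₂ p ≈ 1.8167 bits.
Huffman merges: 2/25+1/5→7/25; 7/25+7/20→63/100; 37/100+63/100→1. L = 191/100 ≈ 1.9100.
L − H = 1.9100 − 1.8167 = 0.093 bits.

0.093 bits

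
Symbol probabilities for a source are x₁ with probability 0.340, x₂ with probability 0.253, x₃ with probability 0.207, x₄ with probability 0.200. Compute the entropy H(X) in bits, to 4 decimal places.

H = −Σ pᵢ log₂ pᵢ.
−0.340·log₂(0.340) = 0.5292
−0.253·log₂(0.253) = 0.5016
−0.207·log₂(0.207) = 0.4704
−0.200·log₂(0.200) = 0.4644
Sum ≈ 1.9656 → 1.9656 bits.

1.9656 bits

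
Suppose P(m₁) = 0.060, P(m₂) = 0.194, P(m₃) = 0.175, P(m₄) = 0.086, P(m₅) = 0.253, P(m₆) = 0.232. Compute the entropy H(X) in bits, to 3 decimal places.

2.438 bits

H = −Σ pᵢ log₂ pᵢ.
−0.060·log₂(0.060) = 0.2435
−0.194·log₂(0.194) = 0.4590
−0.175·log₂(0.175) = 0.4401
−0.086·log₂(0.086) = 0.3044
−0.253·log₂(0.253) = 0.5016
−0.232·log₂(0.232) = 0.4890
Sum ≈ 2.4376 → 2.438 bits.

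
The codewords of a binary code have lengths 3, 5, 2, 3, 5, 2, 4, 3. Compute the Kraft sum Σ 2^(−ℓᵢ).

With common denominator 2^5 = 32: Σ 2^(−ℓᵢ) = 4/32 + 1/32 + 8/32 + 4/32 + 1/32 + 8/32 + 2/32 + 4/32 = 32/32 = 1.

1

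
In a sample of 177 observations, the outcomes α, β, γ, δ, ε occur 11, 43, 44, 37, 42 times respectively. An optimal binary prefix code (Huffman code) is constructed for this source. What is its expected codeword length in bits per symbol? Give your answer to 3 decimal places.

2.271 bits/symbol

Probabilities are the counts divided by 177.
Repeatedly combine the two least-probable nodes; the expected code length is the sum of the merged weights.
merge 11/177 + 37/177 → 16/59
merge 14/59 + 43/177 → 85/177
merge 44/177 + 16/59 → 92/177
merge 85/177 + 92/177 → 1
L = 16/59 + 85/177 + 92/177 + 1 = 134/59 ≈ 2.271 bits/symbol.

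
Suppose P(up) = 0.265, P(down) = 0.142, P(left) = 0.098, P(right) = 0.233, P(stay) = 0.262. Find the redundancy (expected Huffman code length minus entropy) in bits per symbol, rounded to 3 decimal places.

Entropy H = −Σ p log₂ p ≈ 2.2320 bits.
Huffman merges: 49/500+71/500→6/25; 233/1000+6/25→473/1000; 131/500+53/200→527/1000; 473/1000+527/1000→1. L = 56/25 ≈ 2.2400.
L − H = 2.2400 − 2.2320 = 0.008 bits.

0.008 bits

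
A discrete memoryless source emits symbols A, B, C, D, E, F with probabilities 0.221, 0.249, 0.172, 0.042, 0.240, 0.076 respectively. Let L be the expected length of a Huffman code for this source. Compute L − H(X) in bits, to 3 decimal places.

Entropy H = −Σ p log₂ p ≈ 2.3863 bits.
Huffman merges: 21/500+19/250→59/500; 59/500+43/250→29/100; 221/1000+6/25→461/1000; 249/1000+29/100→539/1000; 461/1000+539/1000→1. L = 301/125 ≈ 2.4080.
L − H = 2.4080 − 2.3863 = 0.022 bits.

0.022 bits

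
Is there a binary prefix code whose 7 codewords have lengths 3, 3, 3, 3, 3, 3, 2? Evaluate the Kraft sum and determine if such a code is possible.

With common denominator 2^3 = 8: Σ 2^(−ℓᵢ) = 1/8 + 1/8 + 1/8 + 1/8 + 1/8 + 1/8 + 2/8 = 8/8 = 1.
Kraft's inequality requires Σ ≤ 1; here Σ = 1 ≤ 1, so such a prefix code exists.

1; yes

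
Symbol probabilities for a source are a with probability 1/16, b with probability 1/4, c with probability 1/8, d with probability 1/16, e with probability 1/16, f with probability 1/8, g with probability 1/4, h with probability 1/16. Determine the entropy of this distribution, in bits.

2.75 bits

Each probability is a power of 1/2, so log₂(1/p) is an integer.
H = Σ p·log₂(1/p) = 1/16·4 + 1/4·2 + 1/8·3 + 1/16·4 + 1/16·4 + 1/8·3 + 1/4·2 + 1/16·4 = 2.75 bits.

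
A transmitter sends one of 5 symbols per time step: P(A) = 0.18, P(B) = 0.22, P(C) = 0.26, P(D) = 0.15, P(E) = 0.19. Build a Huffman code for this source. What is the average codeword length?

2.33 bits/symbol

Repeatedly combine the two least-probable nodes; the expected code length is the sum of the merged weights.
merge 3/20 + 9/50 → 33/100
merge 19/100 + 11/50 → 41/100
merge 13/50 + 33/100 → 59/100
merge 41/100 + 59/100 → 1
L = 33/100 + 41/100 + 59/100 + 1 = 233/100 = 2.33 bits/symbol.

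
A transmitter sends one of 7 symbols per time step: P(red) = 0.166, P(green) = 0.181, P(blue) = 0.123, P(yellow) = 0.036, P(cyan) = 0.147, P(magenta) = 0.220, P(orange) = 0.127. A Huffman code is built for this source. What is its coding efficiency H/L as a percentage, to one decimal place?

97.4%

Entropy H = −Σ p log₂ p ≈ 2.6862 bits.
Huffman merges: 9/250+123/1000→159/1000; 127/1000+147/1000→137/500; 159/1000+83/500→13/40; 181/1000+11/50→401/1000; 137/500+13/40→599/1000; 401/1000+599/1000→1. L = 1379/500 ≈ 2.7580.
Efficiency = H/L = 2.6862/2.7580 = 97.4%.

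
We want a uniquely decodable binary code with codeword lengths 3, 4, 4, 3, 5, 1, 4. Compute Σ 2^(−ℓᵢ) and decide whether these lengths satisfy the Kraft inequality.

0.96875; yes

With common denominator 2^5 = 32: Σ 2^(−ℓᵢ) = 4/32 + 2/32 + 2/32 + 4/32 + 1/32 + 16/32 + 2/32 = 31/32 = 0.96875.
Kraft's inequality requires Σ ≤ 1; here Σ = 0.96875 ≤ 1, so such a prefix code exists.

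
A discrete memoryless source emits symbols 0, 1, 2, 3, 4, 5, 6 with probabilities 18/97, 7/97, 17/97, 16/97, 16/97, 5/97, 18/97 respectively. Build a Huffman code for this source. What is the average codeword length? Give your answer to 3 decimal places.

2.753 bits/symbol

Repeatedly combine the two least-probable nodes; the expected code length is the sum of the merged weights.
merge 5/97 + 7/97 → 12/97
merge 12/97 + 16/97 → 28/97
merge 16/97 + 17/97 → 33/97
merge 18/97 + 18/97 → 36/97
merge 28/97 + 33/97 → 61/97
merge 36/97 + 61/97 → 1
L = 12/97 + 28/97 + 33/97 + 36/97 + 61/97 + 1 = 267/97 ≈ 2.753 bits/symbol.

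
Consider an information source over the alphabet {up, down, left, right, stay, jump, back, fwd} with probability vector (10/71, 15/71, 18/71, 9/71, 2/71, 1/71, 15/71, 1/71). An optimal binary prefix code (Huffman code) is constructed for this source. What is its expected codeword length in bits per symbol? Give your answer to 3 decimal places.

2.592 bits/symbol

Repeatedly combine the two least-probable nodes; the expected code length is the sum of the merged weights.
merge 1/71 + 1/71 → 2/71
merge 2/71 + 2/71 → 4/71
merge 4/71 + 9/71 → 13/71
merge 10/71 + 13/71 → 23/71
merge 15/71 + 15/71 → 30/71
merge 18/71 + 23/71 → 41/71
merge 30/71 + 41/71 → 1
L = 2/71 + 4/71 + 13/71 + 23/71 + 30/71 + 41/71 + 1 = 184/71 ≈ 2.592 bits/symbol.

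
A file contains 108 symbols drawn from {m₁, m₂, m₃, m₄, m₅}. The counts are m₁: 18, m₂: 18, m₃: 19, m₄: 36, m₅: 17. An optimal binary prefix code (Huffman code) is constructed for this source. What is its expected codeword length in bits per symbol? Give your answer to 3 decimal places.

2.324 bits/symbol

Probabilities are the counts divided by 108.
Repeatedly combine the two least-probable nodes; the expected code length is the sum of the merged weights.
merge 17/108 + 1/6 → 35/108
merge 1/6 + 19/108 → 37/108
merge 35/108 + 1/3 → 71/108
merge 37/108 + 71/108 → 1
L = 35/108 + 37/108 + 71/108 + 1 = 251/108 ≈ 2.324 bits/symbol.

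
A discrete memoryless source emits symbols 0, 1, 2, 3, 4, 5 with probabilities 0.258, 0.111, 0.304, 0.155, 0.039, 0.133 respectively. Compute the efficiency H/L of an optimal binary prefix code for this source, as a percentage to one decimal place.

97.2%

Entropy H = −Σ p log₂ p ≈ 2.3651 bits.
Huffman merges: 39/1000+111/1000→3/20; 133/1000+3/20→283/1000; 31/200+129/500→413/1000; 283/1000+38/125→587/1000; 413/1000+587/1000→1. L = 2433/1000 ≈ 2.4330.
Efficiency = H/L = 2.3651/2.4330 = 97.2%.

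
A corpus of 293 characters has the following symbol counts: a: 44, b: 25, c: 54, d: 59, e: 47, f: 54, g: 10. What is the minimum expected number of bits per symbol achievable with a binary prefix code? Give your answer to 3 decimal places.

2.734 bits/symbol

Probabilities are the counts divided by 293.
Repeatedly combine the two least-probable nodes; the expected code length is the sum of the merged weights.
merge 10/293 + 25/293 → 35/293
merge 35/293 + 44/293 → 79/293
merge 47/293 + 54/293 → 101/293
merge 54/293 + 59/293 → 113/293
merge 79/293 + 101/293 → 180/293
merge 113/293 + 180/293 → 1
L = 35/293 + 79/293 + 101/293 + 113/293 + 180/293 + 1 = 801/293 ≈ 2.734 bits/symbol.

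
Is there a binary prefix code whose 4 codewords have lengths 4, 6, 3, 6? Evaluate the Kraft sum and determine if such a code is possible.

0.21875; yes

With common denominator 2^6 = 64: Σ 2^(−ℓᵢ) = 4/64 + 1/64 + 8/64 + 1/64 = 14/64 = 0.21875.
Kraft's inequality requires Σ ≤ 1; here Σ = 0.21875 ≤ 1, so such a prefix code exists.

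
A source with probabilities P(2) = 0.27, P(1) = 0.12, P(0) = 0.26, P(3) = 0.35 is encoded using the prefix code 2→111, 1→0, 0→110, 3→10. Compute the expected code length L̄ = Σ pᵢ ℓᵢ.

L̄ = Σ pᵢ·ℓᵢ = 0.27·3 + 0.12·1 + 0.26·3 + 0.35·2 = 2.41 bits/symbol.

2.41 bits/symbol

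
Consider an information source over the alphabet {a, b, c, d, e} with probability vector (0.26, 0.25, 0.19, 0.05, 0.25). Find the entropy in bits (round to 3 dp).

2.177 bits

H = −Σ pᵢ log₂ pᵢ.
−0.26·log₂(0.26) = 0.5053
−0.25·log₂(0.25) = 0.5000
−0.19·log₂(0.19) = 0.4552
−0.05·log₂(0.05) = 0.2161
−0.25·log₂(0.25) = 0.5000
Sum ≈ 2.1766 → 2.177 bits.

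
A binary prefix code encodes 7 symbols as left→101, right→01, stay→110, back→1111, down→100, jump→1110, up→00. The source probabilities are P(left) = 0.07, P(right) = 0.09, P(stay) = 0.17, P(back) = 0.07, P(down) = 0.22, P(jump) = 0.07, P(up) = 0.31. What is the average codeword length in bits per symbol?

2.74 bits/symbol

L̄ = Σ pᵢ·ℓᵢ = 0.07·3 + 0.09·2 + 0.17·3 + 0.07·4 + 0.22·3 + 0.07·4 + 0.31·2 = 2.74 bits/symbol.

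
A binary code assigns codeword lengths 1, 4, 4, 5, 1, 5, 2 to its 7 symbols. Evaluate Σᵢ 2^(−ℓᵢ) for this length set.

With common denominator 2^5 = 32: Σ 2^(−ℓᵢ) = 16/32 + 2/32 + 2/32 + 1/32 + 16/32 + 1/32 + 8/32 = 46/32 = 1.4375.

1.4375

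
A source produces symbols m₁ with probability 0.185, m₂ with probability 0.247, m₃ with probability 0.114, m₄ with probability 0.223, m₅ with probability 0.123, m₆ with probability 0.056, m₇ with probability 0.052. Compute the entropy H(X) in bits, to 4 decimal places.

H = −Σ pᵢ log₂ pᵢ.
−0.185·log₂(0.185) = 0.4504
−0.247·log₂(0.247) = 0.4983
−0.114·log₂(0.114) = 0.3571
−0.223·log₂(0.223) = 0.4828
−0.123·log₂(0.123) = 0.3719
−0.056·log₂(0.056) = 0.2329
−0.052·log₂(0.052) = 0.2218
Sum ≈ 2.6151 → 2.6151 bits.

2.6151 bits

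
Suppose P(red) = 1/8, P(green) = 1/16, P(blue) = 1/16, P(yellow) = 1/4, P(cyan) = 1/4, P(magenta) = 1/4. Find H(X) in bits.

Each probability is a power of 1/2, so log₂(1/p) is an integer.
H = Σ p·log₂(1/p) = 1/8·3 + 1/16·4 + 1/16·4 + 1/4·2 + 1/4·2 + 1/4·2 = 2.375 bits.

2.375 bits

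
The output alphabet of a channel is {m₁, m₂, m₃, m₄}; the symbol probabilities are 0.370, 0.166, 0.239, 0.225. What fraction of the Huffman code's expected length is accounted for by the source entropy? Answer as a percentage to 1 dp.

Entropy H = −Σ p log₂ p ≈ 1.9385 bits.
Huffman merges: 83/500+9/40→391/1000; 239/1000+37/100→609/1000; 391/1000+609/1000→1. L = 2 ≈ 2.0000.
Efficiency = H/L = 1.9385/2.0000 = 96.9%.

96.9%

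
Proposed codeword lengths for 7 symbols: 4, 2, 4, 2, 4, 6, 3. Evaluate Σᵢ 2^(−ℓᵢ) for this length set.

With common denominator 2^6 = 64: Σ 2^(−ℓᵢ) = 4/64 + 16/64 + 4/64 + 16/64 + 4/64 + 1/64 + 8/64 = 53/64 = 0.828125.

0.828125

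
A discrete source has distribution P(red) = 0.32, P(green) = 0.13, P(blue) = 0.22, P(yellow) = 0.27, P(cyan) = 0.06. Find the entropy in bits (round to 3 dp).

H = −Σ pᵢ log₂ pᵢ.
−0.32·log₂(0.32) = 0.5260
−0.13·log₂(0.13) = 0.3826
−0.22·log₂(0.22) = 0.4806
−0.27·log₂(0.27) = 0.5100
−0.06·log₂(0.06) = 0.2435
Sum ≈ 2.1428 → 2.143 bits.

2.143 bits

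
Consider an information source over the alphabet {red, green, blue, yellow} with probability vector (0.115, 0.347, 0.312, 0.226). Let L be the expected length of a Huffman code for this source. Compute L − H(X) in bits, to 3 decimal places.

Entropy H = −Σ p log₂ p ≈ 1.8979 bits.
Huffman merges: 23/200+113/500→341/1000; 39/125+341/1000→653/1000; 347/1000+653/1000→1. L = 997/500 ≈ 1.9940.
L − H = 1.9940 − 1.8979 = 0.096 bits.

0.096 bits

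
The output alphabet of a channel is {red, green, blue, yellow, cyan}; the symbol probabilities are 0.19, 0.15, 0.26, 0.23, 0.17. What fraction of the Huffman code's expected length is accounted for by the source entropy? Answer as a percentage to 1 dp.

98.8%

Entropy H = −Σ p log₂ p ≈ 2.2933 bits.
Huffman merges: 3/20+17/100→8/25; 19/100+23/100→21/50; 13/50+8/25→29/50; 21/50+29/50→1. L = 58/25 ≈ 2.3200.
Efficiency = H/L = 2.2933/2.3200 = 98.8%.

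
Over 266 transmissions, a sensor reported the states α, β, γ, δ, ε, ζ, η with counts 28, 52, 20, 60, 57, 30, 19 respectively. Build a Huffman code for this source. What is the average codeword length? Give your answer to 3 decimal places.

Probabilities are the counts divided by 266.
Repeatedly combine the two least-probable nodes; the expected code length is the sum of the merged weights.
merge 1/14 + 10/133 → 39/266
merge 2/19 + 15/133 → 29/133
merge 39/266 + 26/133 → 13/38
merge 3/14 + 29/133 → 115/266
merge 30/133 + 13/38 → 151/266
merge 115/266 + 151/266 → 1
L = 39/266 + 29/133 + 13/38 + 115/266 + 151/266 + 1 = 360/133 ≈ 2.707 bits/symbol.

2.707 bits/symbol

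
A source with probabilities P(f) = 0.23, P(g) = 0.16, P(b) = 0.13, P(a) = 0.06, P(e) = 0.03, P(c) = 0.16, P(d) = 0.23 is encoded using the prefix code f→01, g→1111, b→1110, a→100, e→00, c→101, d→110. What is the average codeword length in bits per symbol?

3.03 bits/symbol

L̄ = Σ pᵢ·ℓᵢ = 0.23·2 + 0.16·4 + 0.13·4 + 0.06·3 + 0.03·2 + 0.16·3 + 0.23·3 = 3.03 bits/symbol.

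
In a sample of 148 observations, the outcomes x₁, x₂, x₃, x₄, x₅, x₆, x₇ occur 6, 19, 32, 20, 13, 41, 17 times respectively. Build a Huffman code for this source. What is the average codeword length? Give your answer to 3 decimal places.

2.635 bits/symbol

Probabilities are the counts divided by 148.
Repeatedly combine the two least-probable nodes; the expected code length is the sum of the merged weights.
merge 3/74 + 13/148 → 19/148
merge 17/148 + 19/148 → 9/37
merge 19/148 + 5/37 → 39/148
merge 8/37 + 9/37 → 17/37
merge 39/148 + 41/148 → 20/37
merge 17/37 + 20/37 → 1
L = 19/148 + 9/37 + 39/148 + 17/37 + 20/37 + 1 = 195/74 ≈ 2.635 bits/symbol.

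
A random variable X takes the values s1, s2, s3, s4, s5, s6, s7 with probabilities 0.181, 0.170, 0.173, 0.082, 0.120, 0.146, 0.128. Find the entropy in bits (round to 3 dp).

H = −Σ pᵢ log₂ pᵢ.
−0.181·log₂(0.181) = 0.4463
−0.170·log₂(0.170) = 0.4346
−0.173·log₂(0.173) = 0.4379
−0.082·log₂(0.082) = 0.2959
−0.120·log₂(0.120) = 0.3671
−0.146·log₂(0.146) = 0.4053
−0.128·log₂(0.128) = 0.3796
Sum ≈ 2.7667 → 2.767 bits.

2.767 bits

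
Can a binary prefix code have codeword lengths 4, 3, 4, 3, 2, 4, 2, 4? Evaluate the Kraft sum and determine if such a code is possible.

With common denominator 2^4 = 16: Σ 2^(−ℓᵢ) = 1/16 + 2/16 + 1/16 + 2/16 + 4/16 + 1/16 + 4/16 + 1/16 = 16/16 = 1.
Kraft's inequality requires Σ ≤ 1; here Σ = 1 ≤ 1, so such a prefix code exists.

1; yes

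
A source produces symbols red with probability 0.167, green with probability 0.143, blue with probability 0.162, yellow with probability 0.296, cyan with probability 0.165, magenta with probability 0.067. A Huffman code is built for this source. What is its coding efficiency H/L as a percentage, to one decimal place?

97.3%

Entropy H = −Σ p log₂ p ≈ 2.4679 bits.
Huffman merges: 67/1000+143/1000→21/100; 81/500+33/200→327/1000; 167/1000+21/100→377/1000; 37/125+327/1000→623/1000; 377/1000+623/1000→1. L = 2537/1000 ≈ 2.5370.
Efficiency = H/L = 2.4679/2.5370 = 97.3%.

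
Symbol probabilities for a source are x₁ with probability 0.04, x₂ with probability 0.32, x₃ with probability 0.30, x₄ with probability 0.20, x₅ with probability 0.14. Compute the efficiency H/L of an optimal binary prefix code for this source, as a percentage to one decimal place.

96.1%

Entropy H = −Σ p log₂ p ≈ 2.0944 bits.
Huffman merges: 1/25+7/50→9/50; 9/50+1/5→19/50; 3/10+8/25→31/50; 19/50+31/50→1. L = 109/50 ≈ 2.1800.
Efficiency = H/L = 2.0944/2.1800 = 96.1%.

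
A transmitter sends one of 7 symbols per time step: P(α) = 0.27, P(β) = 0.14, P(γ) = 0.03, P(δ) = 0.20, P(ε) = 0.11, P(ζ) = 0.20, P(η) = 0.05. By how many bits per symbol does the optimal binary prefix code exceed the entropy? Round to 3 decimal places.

Entropy H = −Σ p log₂ p ≈ 2.5541 bits.
Huffman merges: 3/100+1/20→2/25; 2/25+11/100→19/100; 7/50+19/100→33/100; 1/5+1/5→2/5; 27/100+33/100→3/5; 2/5+3/5→1. L = 13/5 ≈ 2.6000.
L − H = 2.6000 − 2.5541 = 0.046 bits.

0.046 bits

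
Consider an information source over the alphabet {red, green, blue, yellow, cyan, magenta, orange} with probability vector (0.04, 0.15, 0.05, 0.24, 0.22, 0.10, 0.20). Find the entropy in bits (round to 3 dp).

H = −Σ pᵢ log₂ pᵢ.
−0.04·log₂(0.04) = 0.1858
−0.15·log₂(0.15) = 0.4105
−0.05·log₂(0.05) = 0.2161
−0.24·log₂(0.24) = 0.4941
−0.22·log₂(0.22) = 0.4806
−0.10·log₂(0.10) = 0.3322
−0.20·log₂(0.20) = 0.4644
Sum ≈ 2.5837 → 2.584 bits.

2.584 bits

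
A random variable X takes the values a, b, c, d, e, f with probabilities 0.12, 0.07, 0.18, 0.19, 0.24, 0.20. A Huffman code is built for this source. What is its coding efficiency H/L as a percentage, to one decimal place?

97.4%

Entropy H = −Σ p log₂ p ≈ 2.4947 bits.
Huffman merges: 7/100+3/25→19/100; 9/50+19/100→37/100; 19/100+1/5→39/100; 6/25+37/100→61/100; 39/100+61/100→1. L = 64/25 ≈ 2.5600.
Efficiency = H/L = 2.4947/2.5600 = 97.4%.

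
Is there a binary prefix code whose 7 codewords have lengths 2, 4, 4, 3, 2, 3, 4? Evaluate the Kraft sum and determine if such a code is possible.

With common denominator 2^4 = 16: Σ 2^(−ℓᵢ) = 4/16 + 1/16 + 1/16 + 2/16 + 4/16 + 2/16 + 1/16 = 15/16 = 0.9375.
Kraft's inequality requires Σ ≤ 1; here Σ = 0.9375 ≤ 1, so such a prefix code exists.

0.9375; yes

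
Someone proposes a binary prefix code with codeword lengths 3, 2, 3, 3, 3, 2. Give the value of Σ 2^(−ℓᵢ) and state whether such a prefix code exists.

With common denominator 2^3 = 8: Σ 2^(−ℓᵢ) = 1/8 + 2/8 + 1/8 + 1/8 + 1/8 + 2/8 = 8/8 = 1.
Kraft's inequality requires Σ ≤ 1; here Σ = 1 ≤ 1, so such a prefix code exists.

1; yes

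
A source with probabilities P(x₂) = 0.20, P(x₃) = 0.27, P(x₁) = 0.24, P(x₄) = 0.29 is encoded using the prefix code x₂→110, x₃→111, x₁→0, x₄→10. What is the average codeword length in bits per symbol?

L̄ = Σ pᵢ·ℓᵢ = 0.20·3 + 0.27·3 + 0.24·1 + 0.29·2 = 2.23 bits/symbol.

2.23 bits/symbol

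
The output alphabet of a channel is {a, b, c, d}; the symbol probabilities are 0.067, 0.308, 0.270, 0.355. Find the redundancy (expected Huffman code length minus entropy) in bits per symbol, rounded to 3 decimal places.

Entropy H = −Σ p log₂ p ≈ 1.8250 bits.
Huffman merges: 67/1000+27/100→337/1000; 77/250+337/1000→129/200; 71/200+129/200→1. L = 991/500 ≈ 1.9820.
L − H = 1.9820 − 1.8250 = 0.157 bits.

0.157 bits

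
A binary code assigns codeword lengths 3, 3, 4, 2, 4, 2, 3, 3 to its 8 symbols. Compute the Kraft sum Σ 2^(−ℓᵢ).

1.125

With common denominator 2^4 = 16: Σ 2^(−ℓᵢ) = 2/16 + 2/16 + 1/16 + 4/16 + 1/16 + 4/16 + 2/16 + 2/16 = 18/16 = 1.125.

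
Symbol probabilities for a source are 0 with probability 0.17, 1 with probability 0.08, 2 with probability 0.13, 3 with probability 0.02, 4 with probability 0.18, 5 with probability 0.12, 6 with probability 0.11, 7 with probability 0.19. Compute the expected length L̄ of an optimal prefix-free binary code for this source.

2.91 bits/symbol

Repeatedly combine the two least-probable nodes; the expected code length is the sum of the merged weights.
merge 1/50 + 2/25 → 1/10
merge 1/10 + 11/100 → 21/100
merge 3/25 + 13/100 → 1/4
merge 17/100 + 9/50 → 7/20
merge 19/100 + 21/100 → 2/5
merge 1/4 + 7/20 → 3/5
merge 2/5 + 3/5 → 1
L = 1/10 + 21/100 + 1/4 + 7/20 + 2/5 + 3/5 + 1 = 291/100 = 2.91 bits/symbol.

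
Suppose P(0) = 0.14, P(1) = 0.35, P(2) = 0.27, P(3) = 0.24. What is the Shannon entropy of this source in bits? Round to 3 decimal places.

H = −Σ pᵢ log₂ pᵢ.
−0.14·log₂(0.14) = 0.3971
−0.35·log₂(0.35) = 0.5301
−0.27·log₂(0.27) = 0.5100
−0.24·log₂(0.24) = 0.4941
Sum ≈ 1.9314 → 1.931 bits.

1.931 bits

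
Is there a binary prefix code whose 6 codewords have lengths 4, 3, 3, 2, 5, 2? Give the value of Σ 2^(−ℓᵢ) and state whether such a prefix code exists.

0.84375; yes

With common denominator 2^5 = 32: Σ 2^(−ℓᵢ) = 2/32 + 4/32 + 4/32 + 8/32 + 1/32 + 8/32 = 27/32 = 0.84375.
Kraft's inequality requires Σ ≤ 1; here Σ = 0.84375 ≤ 1, so such a prefix code exists.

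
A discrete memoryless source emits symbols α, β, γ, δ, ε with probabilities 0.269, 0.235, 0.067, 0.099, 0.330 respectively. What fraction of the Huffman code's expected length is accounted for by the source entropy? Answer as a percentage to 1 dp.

Entropy H = −Σ p log₂ p ≈ 2.1200 bits.
Huffman merges: 67/1000+99/1000→83/500; 83/500+47/200→401/1000; 269/1000+33/100→599/1000; 401/1000+599/1000→1. L = 1083/500 ≈ 2.1660.
Efficiency = H/L = 2.1200/2.1660 = 97.9%.

97.9%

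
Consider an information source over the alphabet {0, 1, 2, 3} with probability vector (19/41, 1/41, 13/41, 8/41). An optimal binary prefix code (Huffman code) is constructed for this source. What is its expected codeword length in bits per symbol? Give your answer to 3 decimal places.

1.756 bits/symbol

Repeatedly combine the two least-probable nodes; the expected code length is the sum of the merged weights.
merge 1/41 + 8/41 → 9/41
merge 9/41 + 13/41 → 22/41
merge 19/41 + 22/41 → 1
L = 9/41 + 22/41 + 1 = 72/41 ≈ 1.756 bits/symbol.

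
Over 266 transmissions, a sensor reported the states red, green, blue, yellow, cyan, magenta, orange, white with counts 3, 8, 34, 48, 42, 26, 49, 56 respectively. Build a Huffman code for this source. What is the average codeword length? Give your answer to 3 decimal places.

2.786 bits/symbol

Probabilities are the counts divided by 266.
Repeatedly combine the two least-probable nodes; the expected code length is the sum of the merged weights.
merge 3/266 + 4/133 → 11/266
merge 11/266 + 13/133 → 37/266
merge 17/133 + 37/266 → 71/266
merge 3/19 + 24/133 → 45/133
merge 7/38 + 4/19 → 15/38
merge 71/266 + 45/133 → 23/38
merge 15/38 + 23/38 → 1
L = 11/266 + 37/266 + 71/266 + 45/133 + 15/38 + 23/38 + 1 = 39/14 ≈ 2.786 bits/symbol.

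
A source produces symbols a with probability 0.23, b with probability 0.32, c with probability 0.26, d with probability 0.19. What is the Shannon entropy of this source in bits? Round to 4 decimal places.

1.9742 bits

H = −Σ pᵢ log₂ pᵢ.
−0.23·log₂(0.23) = 0.4877
−0.32·log₂(0.32) = 0.5260
−0.26·log₂(0.26) = 0.5053
−0.19·log₂(0.19) = 0.4552
Sum ≈ 1.9742 → 1.9742 bits.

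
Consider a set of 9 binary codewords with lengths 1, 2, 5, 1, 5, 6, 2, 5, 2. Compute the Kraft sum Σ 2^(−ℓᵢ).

1.859375

With common denominator 2^6 = 64: Σ 2^(−ℓᵢ) = 32/64 + 16/64 + 2/64 + 32/64 + 2/64 + 1/64 + 16/64 + 2/64 + 16/64 = 119/64 = 1.859375.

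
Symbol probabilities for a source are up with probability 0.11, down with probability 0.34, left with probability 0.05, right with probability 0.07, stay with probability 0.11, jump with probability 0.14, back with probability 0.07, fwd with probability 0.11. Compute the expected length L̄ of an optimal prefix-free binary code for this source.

Repeatedly combine the two least-probable nodes; the expected code length is the sum of the merged weights.
merge 1/20 + 7/100 → 3/25
merge 7/100 + 11/100 → 9/50
merge 11/100 + 11/100 → 11/50
merge 3/25 + 7/50 → 13/50
merge 9/50 + 11/50 → 2/5
merge 13/50 + 17/50 → 3/5
merge 2/5 + 3/5 → 1
L = 3/25 + 9/50 + 11/50 + 13/50 + 2/5 + 3/5 + 1 = 139/50 = 2.78 bits/symbol.

2.78 bits/symbol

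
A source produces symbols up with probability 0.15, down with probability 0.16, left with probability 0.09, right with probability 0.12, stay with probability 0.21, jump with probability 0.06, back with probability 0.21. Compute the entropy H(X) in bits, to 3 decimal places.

2.702 bits

H = −Σ pᵢ log₂ pᵢ.
−0.15·log₂(0.15) = 0.4105
−0.16·log₂(0.16) = 0.4230
−0.09·log₂(0.09) = 0.3127
−0.12·log₂(0.12) = 0.3671
−0.21·log₂(0.21) = 0.4728
−0.06·log₂(0.06) = 0.2435
−0.21·log₂(0.21) = 0.4728
Sum ≈ 2.7025 → 2.702 bits.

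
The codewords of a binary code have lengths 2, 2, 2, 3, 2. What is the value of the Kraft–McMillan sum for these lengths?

With common denominator 2^3 = 8: Σ 2^(−ℓᵢ) = 2/8 + 2/8 + 2/8 + 1/8 + 2/8 = 9/8 = 1.125.

1.125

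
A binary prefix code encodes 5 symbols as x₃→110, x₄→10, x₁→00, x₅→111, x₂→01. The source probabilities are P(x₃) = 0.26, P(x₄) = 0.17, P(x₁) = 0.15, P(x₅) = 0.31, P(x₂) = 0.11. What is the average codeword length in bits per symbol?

2.57 bits/symbol

L̄ = Σ pᵢ·ℓᵢ = 0.26·3 + 0.17·2 + 0.15·2 + 0.31·3 + 0.11·2 = 2.57 bits/symbol.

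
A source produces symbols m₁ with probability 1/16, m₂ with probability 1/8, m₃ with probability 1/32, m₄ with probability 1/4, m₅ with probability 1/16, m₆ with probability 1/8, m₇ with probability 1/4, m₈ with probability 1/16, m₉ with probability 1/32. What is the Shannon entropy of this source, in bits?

Each probability is a power of 1/2, so log₂(1/p) is an integer.
H = Σ p·log₂(1/p) = 1/16·4 + 1/8·3 + 1/32·5 + 1/4·2 + 1/16·4 + 1/8·3 + 1/4·2 + 1/16·4 + 1/32·5 = 2.8125 bits.

2.8125 bits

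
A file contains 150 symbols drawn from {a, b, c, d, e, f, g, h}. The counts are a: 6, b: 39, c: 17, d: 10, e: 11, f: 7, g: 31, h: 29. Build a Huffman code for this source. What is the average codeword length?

2.76 bits/symbol

Probabilities are the counts divided by 150.
Repeatedly combine the two least-probable nodes; the expected code length is the sum of the merged weights.
merge 1/25 + 7/150 → 13/150
merge 1/15 + 11/150 → 7/50
merge 13/150 + 17/150 → 1/5
merge 7/50 + 29/150 → 1/3
merge 1/5 + 31/150 → 61/150
merge 13/50 + 1/3 → 89/150
merge 61/150 + 89/150 → 1
L = 13/150 + 7/50 + 1/5 + 1/3 + 61/150 + 89/150 + 1 = 69/25 = 2.76 bits/symbol.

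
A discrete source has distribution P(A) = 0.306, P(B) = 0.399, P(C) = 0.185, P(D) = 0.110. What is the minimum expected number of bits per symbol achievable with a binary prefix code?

1.896 bits/symbol

Repeatedly combine the two least-probable nodes; the expected code length is the sum of the merged weights.
merge 11/100 + 37/200 → 59/200
merge 59/200 + 153/500 → 601/1000
merge 399/1000 + 601/1000 → 1
L = 59/200 + 601/1000 + 1 = 237/125 = 1.896 bits/symbol.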